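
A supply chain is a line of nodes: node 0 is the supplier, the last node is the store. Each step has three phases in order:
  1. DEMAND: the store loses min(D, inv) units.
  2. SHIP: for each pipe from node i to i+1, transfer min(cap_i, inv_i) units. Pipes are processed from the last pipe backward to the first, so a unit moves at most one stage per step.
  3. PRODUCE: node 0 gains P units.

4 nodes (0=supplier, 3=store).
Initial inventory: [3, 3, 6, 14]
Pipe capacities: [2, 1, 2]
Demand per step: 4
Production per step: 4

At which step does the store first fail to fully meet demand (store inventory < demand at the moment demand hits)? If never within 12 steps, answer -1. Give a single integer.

Step 1: demand=4,sold=4 ship[2->3]=2 ship[1->2]=1 ship[0->1]=2 prod=4 -> [5 4 5 12]
Step 2: demand=4,sold=4 ship[2->3]=2 ship[1->2]=1 ship[0->1]=2 prod=4 -> [7 5 4 10]
Step 3: demand=4,sold=4 ship[2->3]=2 ship[1->2]=1 ship[0->1]=2 prod=4 -> [9 6 3 8]
Step 4: demand=4,sold=4 ship[2->3]=2 ship[1->2]=1 ship[0->1]=2 prod=4 -> [11 7 2 6]
Step 5: demand=4,sold=4 ship[2->3]=2 ship[1->2]=1 ship[0->1]=2 prod=4 -> [13 8 1 4]
Step 6: demand=4,sold=4 ship[2->3]=1 ship[1->2]=1 ship[0->1]=2 prod=4 -> [15 9 1 1]
Step 7: demand=4,sold=1 ship[2->3]=1 ship[1->2]=1 ship[0->1]=2 prod=4 -> [17 10 1 1]
Step 8: demand=4,sold=1 ship[2->3]=1 ship[1->2]=1 ship[0->1]=2 prod=4 -> [19 11 1 1]
Step 9: demand=4,sold=1 ship[2->3]=1 ship[1->2]=1 ship[0->1]=2 prod=4 -> [21 12 1 1]
Step 10: demand=4,sold=1 ship[2->3]=1 ship[1->2]=1 ship[0->1]=2 prod=4 -> [23 13 1 1]
Step 11: demand=4,sold=1 ship[2->3]=1 ship[1->2]=1 ship[0->1]=2 prod=4 -> [25 14 1 1]
Step 12: demand=4,sold=1 ship[2->3]=1 ship[1->2]=1 ship[0->1]=2 prod=4 -> [27 15 1 1]
First stockout at step 7

7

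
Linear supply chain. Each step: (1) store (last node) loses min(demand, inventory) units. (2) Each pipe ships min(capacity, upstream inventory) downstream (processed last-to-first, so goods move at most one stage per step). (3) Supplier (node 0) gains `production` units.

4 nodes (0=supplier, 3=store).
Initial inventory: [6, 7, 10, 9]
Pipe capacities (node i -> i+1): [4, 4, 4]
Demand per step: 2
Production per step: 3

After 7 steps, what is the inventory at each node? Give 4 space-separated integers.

Step 1: demand=2,sold=2 ship[2->3]=4 ship[1->2]=4 ship[0->1]=4 prod=3 -> inv=[5 7 10 11]
Step 2: demand=2,sold=2 ship[2->3]=4 ship[1->2]=4 ship[0->1]=4 prod=3 -> inv=[4 7 10 13]
Step 3: demand=2,sold=2 ship[2->3]=4 ship[1->2]=4 ship[0->1]=4 prod=3 -> inv=[3 7 10 15]
Step 4: demand=2,sold=2 ship[2->3]=4 ship[1->2]=4 ship[0->1]=3 prod=3 -> inv=[3 6 10 17]
Step 5: demand=2,sold=2 ship[2->3]=4 ship[1->2]=4 ship[0->1]=3 prod=3 -> inv=[3 5 10 19]
Step 6: demand=2,sold=2 ship[2->3]=4 ship[1->2]=4 ship[0->1]=3 prod=3 -> inv=[3 4 10 21]
Step 7: demand=2,sold=2 ship[2->3]=4 ship[1->2]=4 ship[0->1]=3 prod=3 -> inv=[3 3 10 23]

3 3 10 23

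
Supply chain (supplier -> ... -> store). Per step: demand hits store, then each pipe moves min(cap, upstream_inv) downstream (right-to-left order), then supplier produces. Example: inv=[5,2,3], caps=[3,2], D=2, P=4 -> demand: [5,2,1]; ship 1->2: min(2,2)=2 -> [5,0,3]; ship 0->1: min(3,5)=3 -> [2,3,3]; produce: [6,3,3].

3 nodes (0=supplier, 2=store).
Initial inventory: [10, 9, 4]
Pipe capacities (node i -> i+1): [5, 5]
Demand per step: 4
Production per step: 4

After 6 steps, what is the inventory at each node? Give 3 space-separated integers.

Step 1: demand=4,sold=4 ship[1->2]=5 ship[0->1]=5 prod=4 -> inv=[9 9 5]
Step 2: demand=4,sold=4 ship[1->2]=5 ship[0->1]=5 prod=4 -> inv=[8 9 6]
Step 3: demand=4,sold=4 ship[1->2]=5 ship[0->1]=5 prod=4 -> inv=[7 9 7]
Step 4: demand=4,sold=4 ship[1->2]=5 ship[0->1]=5 prod=4 -> inv=[6 9 8]
Step 5: demand=4,sold=4 ship[1->2]=5 ship[0->1]=5 prod=4 -> inv=[5 9 9]
Step 6: demand=4,sold=4 ship[1->2]=5 ship[0->1]=5 prod=4 -> inv=[4 9 10]

4 9 10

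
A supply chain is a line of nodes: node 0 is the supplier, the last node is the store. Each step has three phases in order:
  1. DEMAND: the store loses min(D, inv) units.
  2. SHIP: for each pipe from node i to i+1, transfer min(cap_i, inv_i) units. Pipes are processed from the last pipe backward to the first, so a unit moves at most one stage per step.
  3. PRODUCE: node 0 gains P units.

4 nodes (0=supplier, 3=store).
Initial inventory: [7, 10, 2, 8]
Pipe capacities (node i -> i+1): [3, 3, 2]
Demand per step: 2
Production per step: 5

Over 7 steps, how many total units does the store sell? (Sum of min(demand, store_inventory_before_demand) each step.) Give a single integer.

Step 1: sold=2 (running total=2) -> [9 10 3 8]
Step 2: sold=2 (running total=4) -> [11 10 4 8]
Step 3: sold=2 (running total=6) -> [13 10 5 8]
Step 4: sold=2 (running total=8) -> [15 10 6 8]
Step 5: sold=2 (running total=10) -> [17 10 7 8]
Step 6: sold=2 (running total=12) -> [19 10 8 8]
Step 7: sold=2 (running total=14) -> [21 10 9 8]

Answer: 14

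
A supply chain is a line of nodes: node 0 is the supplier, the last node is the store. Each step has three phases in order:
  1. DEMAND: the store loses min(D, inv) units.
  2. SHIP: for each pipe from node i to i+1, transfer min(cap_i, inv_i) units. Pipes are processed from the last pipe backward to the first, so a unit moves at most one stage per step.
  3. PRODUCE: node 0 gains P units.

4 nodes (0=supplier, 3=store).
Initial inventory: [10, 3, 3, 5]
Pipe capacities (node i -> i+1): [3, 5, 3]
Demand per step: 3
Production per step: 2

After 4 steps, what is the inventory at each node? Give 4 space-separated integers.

Step 1: demand=3,sold=3 ship[2->3]=3 ship[1->2]=3 ship[0->1]=3 prod=2 -> inv=[9 3 3 5]
Step 2: demand=3,sold=3 ship[2->3]=3 ship[1->2]=3 ship[0->1]=3 prod=2 -> inv=[8 3 3 5]
Step 3: demand=3,sold=3 ship[2->3]=3 ship[1->2]=3 ship[0->1]=3 prod=2 -> inv=[7 3 3 5]
Step 4: demand=3,sold=3 ship[2->3]=3 ship[1->2]=3 ship[0->1]=3 prod=2 -> inv=[6 3 3 5]

6 3 3 5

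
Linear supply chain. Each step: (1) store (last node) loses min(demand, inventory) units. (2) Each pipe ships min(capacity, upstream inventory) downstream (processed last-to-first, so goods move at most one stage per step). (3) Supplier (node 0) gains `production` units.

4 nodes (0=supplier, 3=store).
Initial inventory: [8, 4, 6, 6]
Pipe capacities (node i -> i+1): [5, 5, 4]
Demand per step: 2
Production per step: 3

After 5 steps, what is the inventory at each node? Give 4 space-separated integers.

Step 1: demand=2,sold=2 ship[2->3]=4 ship[1->2]=4 ship[0->1]=5 prod=3 -> inv=[6 5 6 8]
Step 2: demand=2,sold=2 ship[2->3]=4 ship[1->2]=5 ship[0->1]=5 prod=3 -> inv=[4 5 7 10]
Step 3: demand=2,sold=2 ship[2->3]=4 ship[1->2]=5 ship[0->1]=4 prod=3 -> inv=[3 4 8 12]
Step 4: demand=2,sold=2 ship[2->3]=4 ship[1->2]=4 ship[0->1]=3 prod=3 -> inv=[3 3 8 14]
Step 5: demand=2,sold=2 ship[2->3]=4 ship[1->2]=3 ship[0->1]=3 prod=3 -> inv=[3 3 7 16]

3 3 7 16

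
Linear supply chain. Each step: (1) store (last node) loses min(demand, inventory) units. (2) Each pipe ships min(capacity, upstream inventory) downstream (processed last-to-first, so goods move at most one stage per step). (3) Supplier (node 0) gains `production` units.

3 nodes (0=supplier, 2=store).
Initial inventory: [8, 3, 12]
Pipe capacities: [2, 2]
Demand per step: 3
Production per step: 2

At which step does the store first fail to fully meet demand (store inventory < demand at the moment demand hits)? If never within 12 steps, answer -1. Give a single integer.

Step 1: demand=3,sold=3 ship[1->2]=2 ship[0->1]=2 prod=2 -> [8 3 11]
Step 2: demand=3,sold=3 ship[1->2]=2 ship[0->1]=2 prod=2 -> [8 3 10]
Step 3: demand=3,sold=3 ship[1->2]=2 ship[0->1]=2 prod=2 -> [8 3 9]
Step 4: demand=3,sold=3 ship[1->2]=2 ship[0->1]=2 prod=2 -> [8 3 8]
Step 5: demand=3,sold=3 ship[1->2]=2 ship[0->1]=2 prod=2 -> [8 3 7]
Step 6: demand=3,sold=3 ship[1->2]=2 ship[0->1]=2 prod=2 -> [8 3 6]
Step 7: demand=3,sold=3 ship[1->2]=2 ship[0->1]=2 prod=2 -> [8 3 5]
Step 8: demand=3,sold=3 ship[1->2]=2 ship[0->1]=2 prod=2 -> [8 3 4]
Step 9: demand=3,sold=3 ship[1->2]=2 ship[0->1]=2 prod=2 -> [8 3 3]
Step 10: demand=3,sold=3 ship[1->2]=2 ship[0->1]=2 prod=2 -> [8 3 2]
Step 11: demand=3,sold=2 ship[1->2]=2 ship[0->1]=2 prod=2 -> [8 3 2]
Step 12: demand=3,sold=2 ship[1->2]=2 ship[0->1]=2 prod=2 -> [8 3 2]
First stockout at step 11

11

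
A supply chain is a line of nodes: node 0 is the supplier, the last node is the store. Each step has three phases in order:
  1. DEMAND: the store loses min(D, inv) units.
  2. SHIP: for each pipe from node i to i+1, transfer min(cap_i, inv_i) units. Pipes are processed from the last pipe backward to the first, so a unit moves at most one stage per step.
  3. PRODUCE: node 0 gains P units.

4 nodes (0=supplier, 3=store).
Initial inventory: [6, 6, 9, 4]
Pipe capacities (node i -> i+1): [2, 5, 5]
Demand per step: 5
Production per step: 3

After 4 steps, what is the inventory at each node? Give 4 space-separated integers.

Step 1: demand=5,sold=4 ship[2->3]=5 ship[1->2]=5 ship[0->1]=2 prod=3 -> inv=[7 3 9 5]
Step 2: demand=5,sold=5 ship[2->3]=5 ship[1->2]=3 ship[0->1]=2 prod=3 -> inv=[8 2 7 5]
Step 3: demand=5,sold=5 ship[2->3]=5 ship[1->2]=2 ship[0->1]=2 prod=3 -> inv=[9 2 4 5]
Step 4: demand=5,sold=5 ship[2->3]=4 ship[1->2]=2 ship[0->1]=2 prod=3 -> inv=[10 2 2 4]

10 2 2 4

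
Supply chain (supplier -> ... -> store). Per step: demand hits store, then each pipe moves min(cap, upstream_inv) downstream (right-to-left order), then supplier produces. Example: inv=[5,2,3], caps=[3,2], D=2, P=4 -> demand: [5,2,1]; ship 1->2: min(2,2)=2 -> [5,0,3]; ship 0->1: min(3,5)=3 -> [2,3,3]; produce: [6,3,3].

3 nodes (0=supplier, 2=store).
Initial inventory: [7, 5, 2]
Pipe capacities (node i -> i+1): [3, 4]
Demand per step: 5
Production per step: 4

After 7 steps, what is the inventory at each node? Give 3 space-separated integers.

Step 1: demand=5,sold=2 ship[1->2]=4 ship[0->1]=3 prod=4 -> inv=[8 4 4]
Step 2: demand=5,sold=4 ship[1->2]=4 ship[0->1]=3 prod=4 -> inv=[9 3 4]
Step 3: demand=5,sold=4 ship[1->2]=3 ship[0->1]=3 prod=4 -> inv=[10 3 3]
Step 4: demand=5,sold=3 ship[1->2]=3 ship[0->1]=3 prod=4 -> inv=[11 3 3]
Step 5: demand=5,sold=3 ship[1->2]=3 ship[0->1]=3 prod=4 -> inv=[12 3 3]
Step 6: demand=5,sold=3 ship[1->2]=3 ship[0->1]=3 prod=4 -> inv=[13 3 3]
Step 7: demand=5,sold=3 ship[1->2]=3 ship[0->1]=3 prod=4 -> inv=[14 3 3]

14 3 3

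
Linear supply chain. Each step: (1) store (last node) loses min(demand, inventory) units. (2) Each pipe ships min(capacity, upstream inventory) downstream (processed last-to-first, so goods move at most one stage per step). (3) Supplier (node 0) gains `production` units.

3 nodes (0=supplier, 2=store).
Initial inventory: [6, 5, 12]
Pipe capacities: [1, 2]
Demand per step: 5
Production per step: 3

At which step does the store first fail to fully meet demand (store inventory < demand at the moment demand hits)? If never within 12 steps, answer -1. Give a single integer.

Step 1: demand=5,sold=5 ship[1->2]=2 ship[0->1]=1 prod=3 -> [8 4 9]
Step 2: demand=5,sold=5 ship[1->2]=2 ship[0->1]=1 prod=3 -> [10 3 6]
Step 3: demand=5,sold=5 ship[1->2]=2 ship[0->1]=1 prod=3 -> [12 2 3]
Step 4: demand=5,sold=3 ship[1->2]=2 ship[0->1]=1 prod=3 -> [14 1 2]
Step 5: demand=5,sold=2 ship[1->2]=1 ship[0->1]=1 prod=3 -> [16 1 1]
Step 6: demand=5,sold=1 ship[1->2]=1 ship[0->1]=1 prod=3 -> [18 1 1]
Step 7: demand=5,sold=1 ship[1->2]=1 ship[0->1]=1 prod=3 -> [20 1 1]
Step 8: demand=5,sold=1 ship[1->2]=1 ship[0->1]=1 prod=3 -> [22 1 1]
Step 9: demand=5,sold=1 ship[1->2]=1 ship[0->1]=1 prod=3 -> [24 1 1]
Step 10: demand=5,sold=1 ship[1->2]=1 ship[0->1]=1 prod=3 -> [26 1 1]
Step 11: demand=5,sold=1 ship[1->2]=1 ship[0->1]=1 prod=3 -> [28 1 1]
Step 12: demand=5,sold=1 ship[1->2]=1 ship[0->1]=1 prod=3 -> [30 1 1]
First stockout at step 4

4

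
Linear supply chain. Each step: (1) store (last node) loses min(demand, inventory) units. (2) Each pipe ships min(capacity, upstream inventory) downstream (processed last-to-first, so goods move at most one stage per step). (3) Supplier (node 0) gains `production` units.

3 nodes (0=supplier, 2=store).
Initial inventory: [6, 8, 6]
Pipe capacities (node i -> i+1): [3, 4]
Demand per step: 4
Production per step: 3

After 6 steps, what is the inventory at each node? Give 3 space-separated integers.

Step 1: demand=4,sold=4 ship[1->2]=4 ship[0->1]=3 prod=3 -> inv=[6 7 6]
Step 2: demand=4,sold=4 ship[1->2]=4 ship[0->1]=3 prod=3 -> inv=[6 6 6]
Step 3: demand=4,sold=4 ship[1->2]=4 ship[0->1]=3 prod=3 -> inv=[6 5 6]
Step 4: demand=4,sold=4 ship[1->2]=4 ship[0->1]=3 prod=3 -> inv=[6 4 6]
Step 5: demand=4,sold=4 ship[1->2]=4 ship[0->1]=3 prod=3 -> inv=[6 3 6]
Step 6: demand=4,sold=4 ship[1->2]=3 ship[0->1]=3 prod=3 -> inv=[6 3 5]

6 3 5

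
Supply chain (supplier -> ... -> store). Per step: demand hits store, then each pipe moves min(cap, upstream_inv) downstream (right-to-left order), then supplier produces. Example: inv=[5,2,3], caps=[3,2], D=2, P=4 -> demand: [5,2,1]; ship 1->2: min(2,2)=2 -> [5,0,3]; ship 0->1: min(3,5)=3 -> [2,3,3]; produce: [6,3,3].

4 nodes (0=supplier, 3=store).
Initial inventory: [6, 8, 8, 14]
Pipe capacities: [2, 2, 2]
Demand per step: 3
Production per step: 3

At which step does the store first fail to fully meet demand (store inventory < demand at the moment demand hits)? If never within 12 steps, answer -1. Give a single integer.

Step 1: demand=3,sold=3 ship[2->3]=2 ship[1->2]=2 ship[0->1]=2 prod=3 -> [7 8 8 13]
Step 2: demand=3,sold=3 ship[2->3]=2 ship[1->2]=2 ship[0->1]=2 prod=3 -> [8 8 8 12]
Step 3: demand=3,sold=3 ship[2->3]=2 ship[1->2]=2 ship[0->1]=2 prod=3 -> [9 8 8 11]
Step 4: demand=3,sold=3 ship[2->3]=2 ship[1->2]=2 ship[0->1]=2 prod=3 -> [10 8 8 10]
Step 5: demand=3,sold=3 ship[2->3]=2 ship[1->2]=2 ship[0->1]=2 prod=3 -> [11 8 8 9]
Step 6: demand=3,sold=3 ship[2->3]=2 ship[1->2]=2 ship[0->1]=2 prod=3 -> [12 8 8 8]
Step 7: demand=3,sold=3 ship[2->3]=2 ship[1->2]=2 ship[0->1]=2 prod=3 -> [13 8 8 7]
Step 8: demand=3,sold=3 ship[2->3]=2 ship[1->2]=2 ship[0->1]=2 prod=3 -> [14 8 8 6]
Step 9: demand=3,sold=3 ship[2->3]=2 ship[1->2]=2 ship[0->1]=2 prod=3 -> [15 8 8 5]
Step 10: demand=3,sold=3 ship[2->3]=2 ship[1->2]=2 ship[0->1]=2 prod=3 -> [16 8 8 4]
Step 11: demand=3,sold=3 ship[2->3]=2 ship[1->2]=2 ship[0->1]=2 prod=3 -> [17 8 8 3]
Step 12: demand=3,sold=3 ship[2->3]=2 ship[1->2]=2 ship[0->1]=2 prod=3 -> [18 8 8 2]
No stockout in 12 steps

-1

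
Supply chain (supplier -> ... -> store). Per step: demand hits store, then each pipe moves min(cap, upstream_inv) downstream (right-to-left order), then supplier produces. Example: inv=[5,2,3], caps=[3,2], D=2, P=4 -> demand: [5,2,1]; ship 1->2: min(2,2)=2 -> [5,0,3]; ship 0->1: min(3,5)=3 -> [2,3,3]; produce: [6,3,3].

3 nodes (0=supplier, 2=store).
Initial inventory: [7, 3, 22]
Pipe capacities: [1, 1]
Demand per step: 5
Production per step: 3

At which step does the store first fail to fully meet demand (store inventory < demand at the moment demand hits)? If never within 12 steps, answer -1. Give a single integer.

Step 1: demand=5,sold=5 ship[1->2]=1 ship[0->1]=1 prod=3 -> [9 3 18]
Step 2: demand=5,sold=5 ship[1->2]=1 ship[0->1]=1 prod=3 -> [11 3 14]
Step 3: demand=5,sold=5 ship[1->2]=1 ship[0->1]=1 prod=3 -> [13 3 10]
Step 4: demand=5,sold=5 ship[1->2]=1 ship[0->1]=1 prod=3 -> [15 3 6]
Step 5: demand=5,sold=5 ship[1->2]=1 ship[0->1]=1 prod=3 -> [17 3 2]
Step 6: demand=5,sold=2 ship[1->2]=1 ship[0->1]=1 prod=3 -> [19 3 1]
Step 7: demand=5,sold=1 ship[1->2]=1 ship[0->1]=1 prod=3 -> [21 3 1]
Step 8: demand=5,sold=1 ship[1->2]=1 ship[0->1]=1 prod=3 -> [23 3 1]
Step 9: demand=5,sold=1 ship[1->2]=1 ship[0->1]=1 prod=3 -> [25 3 1]
Step 10: demand=5,sold=1 ship[1->2]=1 ship[0->1]=1 prod=3 -> [27 3 1]
Step 11: demand=5,sold=1 ship[1->2]=1 ship[0->1]=1 prod=3 -> [29 3 1]
Step 12: demand=5,sold=1 ship[1->2]=1 ship[0->1]=1 prod=3 -> [31 3 1]
First stockout at step 6

6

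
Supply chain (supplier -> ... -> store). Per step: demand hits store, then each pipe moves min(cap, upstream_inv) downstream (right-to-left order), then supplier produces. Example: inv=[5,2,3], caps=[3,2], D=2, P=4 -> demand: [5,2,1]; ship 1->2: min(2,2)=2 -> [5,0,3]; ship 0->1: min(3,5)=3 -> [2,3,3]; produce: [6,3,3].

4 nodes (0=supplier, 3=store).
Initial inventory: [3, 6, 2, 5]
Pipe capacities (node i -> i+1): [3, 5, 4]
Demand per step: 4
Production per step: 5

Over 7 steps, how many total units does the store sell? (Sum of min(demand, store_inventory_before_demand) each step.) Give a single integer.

Answer: 25

Derivation:
Step 1: sold=4 (running total=4) -> [5 4 5 3]
Step 2: sold=3 (running total=7) -> [7 3 5 4]
Step 3: sold=4 (running total=11) -> [9 3 4 4]
Step 4: sold=4 (running total=15) -> [11 3 3 4]
Step 5: sold=4 (running total=19) -> [13 3 3 3]
Step 6: sold=3 (running total=22) -> [15 3 3 3]
Step 7: sold=3 (running total=25) -> [17 3 3 3]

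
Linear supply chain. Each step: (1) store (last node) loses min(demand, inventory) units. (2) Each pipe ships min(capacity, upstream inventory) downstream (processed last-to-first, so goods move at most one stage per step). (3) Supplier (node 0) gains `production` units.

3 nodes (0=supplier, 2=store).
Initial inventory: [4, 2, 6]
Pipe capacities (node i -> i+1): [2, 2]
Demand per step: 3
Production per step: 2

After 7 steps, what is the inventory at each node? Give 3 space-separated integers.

Step 1: demand=3,sold=3 ship[1->2]=2 ship[0->1]=2 prod=2 -> inv=[4 2 5]
Step 2: demand=3,sold=3 ship[1->2]=2 ship[0->1]=2 prod=2 -> inv=[4 2 4]
Step 3: demand=3,sold=3 ship[1->2]=2 ship[0->1]=2 prod=2 -> inv=[4 2 3]
Step 4: demand=3,sold=3 ship[1->2]=2 ship[0->1]=2 prod=2 -> inv=[4 2 2]
Step 5: demand=3,sold=2 ship[1->2]=2 ship[0->1]=2 prod=2 -> inv=[4 2 2]
Step 6: demand=3,sold=2 ship[1->2]=2 ship[0->1]=2 prod=2 -> inv=[4 2 2]
Step 7: demand=3,sold=2 ship[1->2]=2 ship[0->1]=2 prod=2 -> inv=[4 2 2]

4 2 2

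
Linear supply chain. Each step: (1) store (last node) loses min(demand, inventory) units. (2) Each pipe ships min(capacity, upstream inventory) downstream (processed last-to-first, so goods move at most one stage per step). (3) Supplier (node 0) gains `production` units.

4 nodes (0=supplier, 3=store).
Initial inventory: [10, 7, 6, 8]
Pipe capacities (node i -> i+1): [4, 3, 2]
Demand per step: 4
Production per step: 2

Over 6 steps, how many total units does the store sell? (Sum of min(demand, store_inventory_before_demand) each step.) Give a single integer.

Answer: 18

Derivation:
Step 1: sold=4 (running total=4) -> [8 8 7 6]
Step 2: sold=4 (running total=8) -> [6 9 8 4]
Step 3: sold=4 (running total=12) -> [4 10 9 2]
Step 4: sold=2 (running total=14) -> [2 11 10 2]
Step 5: sold=2 (running total=16) -> [2 10 11 2]
Step 6: sold=2 (running total=18) -> [2 9 12 2]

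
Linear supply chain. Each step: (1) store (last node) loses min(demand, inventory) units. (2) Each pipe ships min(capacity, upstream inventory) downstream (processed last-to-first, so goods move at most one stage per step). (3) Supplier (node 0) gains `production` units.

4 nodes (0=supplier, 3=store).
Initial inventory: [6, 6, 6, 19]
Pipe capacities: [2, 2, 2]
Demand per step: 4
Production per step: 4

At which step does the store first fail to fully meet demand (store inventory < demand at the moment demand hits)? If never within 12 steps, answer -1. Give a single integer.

Step 1: demand=4,sold=4 ship[2->3]=2 ship[1->2]=2 ship[0->1]=2 prod=4 -> [8 6 6 17]
Step 2: demand=4,sold=4 ship[2->3]=2 ship[1->2]=2 ship[0->1]=2 prod=4 -> [10 6 6 15]
Step 3: demand=4,sold=4 ship[2->3]=2 ship[1->2]=2 ship[0->1]=2 prod=4 -> [12 6 6 13]
Step 4: demand=4,sold=4 ship[2->3]=2 ship[1->2]=2 ship[0->1]=2 prod=4 -> [14 6 6 11]
Step 5: demand=4,sold=4 ship[2->3]=2 ship[1->2]=2 ship[0->1]=2 prod=4 -> [16 6 6 9]
Step 6: demand=4,sold=4 ship[2->3]=2 ship[1->2]=2 ship[0->1]=2 prod=4 -> [18 6 6 7]
Step 7: demand=4,sold=4 ship[2->3]=2 ship[1->2]=2 ship[0->1]=2 prod=4 -> [20 6 6 5]
Step 8: demand=4,sold=4 ship[2->3]=2 ship[1->2]=2 ship[0->1]=2 prod=4 -> [22 6 6 3]
Step 9: demand=4,sold=3 ship[2->3]=2 ship[1->2]=2 ship[0->1]=2 prod=4 -> [24 6 6 2]
Step 10: demand=4,sold=2 ship[2->3]=2 ship[1->2]=2 ship[0->1]=2 prod=4 -> [26 6 6 2]
Step 11: demand=4,sold=2 ship[2->3]=2 ship[1->2]=2 ship[0->1]=2 prod=4 -> [28 6 6 2]
Step 12: demand=4,sold=2 ship[2->3]=2 ship[1->2]=2 ship[0->1]=2 prod=4 -> [30 6 6 2]
First stockout at step 9

9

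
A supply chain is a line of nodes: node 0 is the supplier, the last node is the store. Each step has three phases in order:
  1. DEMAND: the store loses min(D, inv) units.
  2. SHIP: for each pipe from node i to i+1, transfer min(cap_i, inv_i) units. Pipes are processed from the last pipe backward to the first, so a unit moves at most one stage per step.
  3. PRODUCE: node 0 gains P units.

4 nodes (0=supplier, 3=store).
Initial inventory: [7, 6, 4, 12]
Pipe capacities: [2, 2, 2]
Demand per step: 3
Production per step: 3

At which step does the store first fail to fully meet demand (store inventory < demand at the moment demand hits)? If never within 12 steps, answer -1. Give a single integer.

Step 1: demand=3,sold=3 ship[2->3]=2 ship[1->2]=2 ship[0->1]=2 prod=3 -> [8 6 4 11]
Step 2: demand=3,sold=3 ship[2->3]=2 ship[1->2]=2 ship[0->1]=2 prod=3 -> [9 6 4 10]
Step 3: demand=3,sold=3 ship[2->3]=2 ship[1->2]=2 ship[0->1]=2 prod=3 -> [10 6 4 9]
Step 4: demand=3,sold=3 ship[2->3]=2 ship[1->2]=2 ship[0->1]=2 prod=3 -> [11 6 4 8]
Step 5: demand=3,sold=3 ship[2->3]=2 ship[1->2]=2 ship[0->1]=2 prod=3 -> [12 6 4 7]
Step 6: demand=3,sold=3 ship[2->3]=2 ship[1->2]=2 ship[0->1]=2 prod=3 -> [13 6 4 6]
Step 7: demand=3,sold=3 ship[2->3]=2 ship[1->2]=2 ship[0->1]=2 prod=3 -> [14 6 4 5]
Step 8: demand=3,sold=3 ship[2->3]=2 ship[1->2]=2 ship[0->1]=2 prod=3 -> [15 6 4 4]
Step 9: demand=3,sold=3 ship[2->3]=2 ship[1->2]=2 ship[0->1]=2 prod=3 -> [16 6 4 3]
Step 10: demand=3,sold=3 ship[2->3]=2 ship[1->2]=2 ship[0->1]=2 prod=3 -> [17 6 4 2]
Step 11: demand=3,sold=2 ship[2->3]=2 ship[1->2]=2 ship[0->1]=2 prod=3 -> [18 6 4 2]
Step 12: demand=3,sold=2 ship[2->3]=2 ship[1->2]=2 ship[0->1]=2 prod=3 -> [19 6 4 2]
First stockout at step 11

11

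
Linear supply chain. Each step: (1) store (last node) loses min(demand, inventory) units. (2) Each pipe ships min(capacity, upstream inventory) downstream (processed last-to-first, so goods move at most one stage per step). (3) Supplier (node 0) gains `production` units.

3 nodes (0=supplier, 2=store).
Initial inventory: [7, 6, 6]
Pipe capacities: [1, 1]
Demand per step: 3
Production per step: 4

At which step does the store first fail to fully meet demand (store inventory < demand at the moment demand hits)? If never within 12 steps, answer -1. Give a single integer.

Step 1: demand=3,sold=3 ship[1->2]=1 ship[0->1]=1 prod=4 -> [10 6 4]
Step 2: demand=3,sold=3 ship[1->2]=1 ship[0->1]=1 prod=4 -> [13 6 2]
Step 3: demand=3,sold=2 ship[1->2]=1 ship[0->1]=1 prod=4 -> [16 6 1]
Step 4: demand=3,sold=1 ship[1->2]=1 ship[0->1]=1 prod=4 -> [19 6 1]
Step 5: demand=3,sold=1 ship[1->2]=1 ship[0->1]=1 prod=4 -> [22 6 1]
Step 6: demand=3,sold=1 ship[1->2]=1 ship[0->1]=1 prod=4 -> [25 6 1]
Step 7: demand=3,sold=1 ship[1->2]=1 ship[0->1]=1 prod=4 -> [28 6 1]
Step 8: demand=3,sold=1 ship[1->2]=1 ship[0->1]=1 prod=4 -> [31 6 1]
Step 9: demand=3,sold=1 ship[1->2]=1 ship[0->1]=1 prod=4 -> [34 6 1]
Step 10: demand=3,sold=1 ship[1->2]=1 ship[0->1]=1 prod=4 -> [37 6 1]
Step 11: demand=3,sold=1 ship[1->2]=1 ship[0->1]=1 prod=4 -> [40 6 1]
Step 12: demand=3,sold=1 ship[1->2]=1 ship[0->1]=1 prod=4 -> [43 6 1]
First stockout at step 3

3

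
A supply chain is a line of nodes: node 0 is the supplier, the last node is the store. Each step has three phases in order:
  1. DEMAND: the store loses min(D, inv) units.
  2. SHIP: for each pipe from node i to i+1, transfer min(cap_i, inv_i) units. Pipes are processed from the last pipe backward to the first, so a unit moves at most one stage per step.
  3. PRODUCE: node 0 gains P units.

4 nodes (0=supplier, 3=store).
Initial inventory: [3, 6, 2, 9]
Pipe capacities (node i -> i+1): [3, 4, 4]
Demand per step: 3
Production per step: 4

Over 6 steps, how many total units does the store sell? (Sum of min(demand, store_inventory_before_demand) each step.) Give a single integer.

Answer: 18

Derivation:
Step 1: sold=3 (running total=3) -> [4 5 4 8]
Step 2: sold=3 (running total=6) -> [5 4 4 9]
Step 3: sold=3 (running total=9) -> [6 3 4 10]
Step 4: sold=3 (running total=12) -> [7 3 3 11]
Step 5: sold=3 (running total=15) -> [8 3 3 11]
Step 6: sold=3 (running total=18) -> [9 3 3 11]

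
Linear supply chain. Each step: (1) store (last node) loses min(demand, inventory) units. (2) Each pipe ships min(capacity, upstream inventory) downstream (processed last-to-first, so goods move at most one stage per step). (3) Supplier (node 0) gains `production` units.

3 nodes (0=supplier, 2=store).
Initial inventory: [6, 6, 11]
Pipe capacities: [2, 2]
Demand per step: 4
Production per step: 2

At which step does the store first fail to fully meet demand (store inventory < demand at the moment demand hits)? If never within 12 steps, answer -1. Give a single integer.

Step 1: demand=4,sold=4 ship[1->2]=2 ship[0->1]=2 prod=2 -> [6 6 9]
Step 2: demand=4,sold=4 ship[1->2]=2 ship[0->1]=2 prod=2 -> [6 6 7]
Step 3: demand=4,sold=4 ship[1->2]=2 ship[0->1]=2 prod=2 -> [6 6 5]
Step 4: demand=4,sold=4 ship[1->2]=2 ship[0->1]=2 prod=2 -> [6 6 3]
Step 5: demand=4,sold=3 ship[1->2]=2 ship[0->1]=2 prod=2 -> [6 6 2]
Step 6: demand=4,sold=2 ship[1->2]=2 ship[0->1]=2 prod=2 -> [6 6 2]
Step 7: demand=4,sold=2 ship[1->2]=2 ship[0->1]=2 prod=2 -> [6 6 2]
Step 8: demand=4,sold=2 ship[1->2]=2 ship[0->1]=2 prod=2 -> [6 6 2]
Step 9: demand=4,sold=2 ship[1->2]=2 ship[0->1]=2 prod=2 -> [6 6 2]
Step 10: demand=4,sold=2 ship[1->2]=2 ship[0->1]=2 prod=2 -> [6 6 2]
Step 11: demand=4,sold=2 ship[1->2]=2 ship[0->1]=2 prod=2 -> [6 6 2]
Step 12: demand=4,sold=2 ship[1->2]=2 ship[0->1]=2 prod=2 -> [6 6 2]
First stockout at step 5

5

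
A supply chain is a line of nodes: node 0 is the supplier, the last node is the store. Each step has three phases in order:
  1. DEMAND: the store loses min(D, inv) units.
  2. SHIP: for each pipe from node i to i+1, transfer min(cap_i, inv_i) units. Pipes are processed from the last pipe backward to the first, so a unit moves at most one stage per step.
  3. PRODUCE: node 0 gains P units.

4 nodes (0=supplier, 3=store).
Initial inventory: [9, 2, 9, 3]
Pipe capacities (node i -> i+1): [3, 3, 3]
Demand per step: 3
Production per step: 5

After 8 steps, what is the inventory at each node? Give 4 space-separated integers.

Step 1: demand=3,sold=3 ship[2->3]=3 ship[1->2]=2 ship[0->1]=3 prod=5 -> inv=[11 3 8 3]
Step 2: demand=3,sold=3 ship[2->3]=3 ship[1->2]=3 ship[0->1]=3 prod=5 -> inv=[13 3 8 3]
Step 3: demand=3,sold=3 ship[2->3]=3 ship[1->2]=3 ship[0->1]=3 prod=5 -> inv=[15 3 8 3]
Step 4: demand=3,sold=3 ship[2->3]=3 ship[1->2]=3 ship[0->1]=3 prod=5 -> inv=[17 3 8 3]
Step 5: demand=3,sold=3 ship[2->3]=3 ship[1->2]=3 ship[0->1]=3 prod=5 -> inv=[19 3 8 3]
Step 6: demand=3,sold=3 ship[2->3]=3 ship[1->2]=3 ship[0->1]=3 prod=5 -> inv=[21 3 8 3]
Step 7: demand=3,sold=3 ship[2->3]=3 ship[1->2]=3 ship[0->1]=3 prod=5 -> inv=[23 3 8 3]
Step 8: demand=3,sold=3 ship[2->3]=3 ship[1->2]=3 ship[0->1]=3 prod=5 -> inv=[25 3 8 3]

25 3 8 3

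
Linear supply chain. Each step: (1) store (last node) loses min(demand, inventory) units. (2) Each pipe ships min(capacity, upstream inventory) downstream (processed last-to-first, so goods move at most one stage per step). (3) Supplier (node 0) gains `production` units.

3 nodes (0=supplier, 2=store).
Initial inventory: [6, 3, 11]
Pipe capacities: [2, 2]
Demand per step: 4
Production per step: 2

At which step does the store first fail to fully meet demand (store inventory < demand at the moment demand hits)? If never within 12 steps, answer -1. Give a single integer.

Step 1: demand=4,sold=4 ship[1->2]=2 ship[0->1]=2 prod=2 -> [6 3 9]
Step 2: demand=4,sold=4 ship[1->2]=2 ship[0->1]=2 prod=2 -> [6 3 7]
Step 3: demand=4,sold=4 ship[1->2]=2 ship[0->1]=2 prod=2 -> [6 3 5]
Step 4: demand=4,sold=4 ship[1->2]=2 ship[0->1]=2 prod=2 -> [6 3 3]
Step 5: demand=4,sold=3 ship[1->2]=2 ship[0->1]=2 prod=2 -> [6 3 2]
Step 6: demand=4,sold=2 ship[1->2]=2 ship[0->1]=2 prod=2 -> [6 3 2]
Step 7: demand=4,sold=2 ship[1->2]=2 ship[0->1]=2 prod=2 -> [6 3 2]
Step 8: demand=4,sold=2 ship[1->2]=2 ship[0->1]=2 prod=2 -> [6 3 2]
Step 9: demand=4,sold=2 ship[1->2]=2 ship[0->1]=2 prod=2 -> [6 3 2]
Step 10: demand=4,sold=2 ship[1->2]=2 ship[0->1]=2 prod=2 -> [6 3 2]
Step 11: demand=4,sold=2 ship[1->2]=2 ship[0->1]=2 prod=2 -> [6 3 2]
Step 12: demand=4,sold=2 ship[1->2]=2 ship[0->1]=2 prod=2 -> [6 3 2]
First stockout at step 5

5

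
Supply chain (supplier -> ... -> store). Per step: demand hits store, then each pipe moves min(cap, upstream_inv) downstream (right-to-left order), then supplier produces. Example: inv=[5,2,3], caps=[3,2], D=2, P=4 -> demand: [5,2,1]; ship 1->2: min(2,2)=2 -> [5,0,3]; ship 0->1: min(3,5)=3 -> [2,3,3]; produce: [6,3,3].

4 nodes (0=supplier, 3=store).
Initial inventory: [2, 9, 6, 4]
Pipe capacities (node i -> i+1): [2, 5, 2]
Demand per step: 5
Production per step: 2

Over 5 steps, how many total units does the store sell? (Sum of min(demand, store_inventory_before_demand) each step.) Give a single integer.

Answer: 12

Derivation:
Step 1: sold=4 (running total=4) -> [2 6 9 2]
Step 2: sold=2 (running total=6) -> [2 3 12 2]
Step 3: sold=2 (running total=8) -> [2 2 13 2]
Step 4: sold=2 (running total=10) -> [2 2 13 2]
Step 5: sold=2 (running total=12) -> [2 2 13 2]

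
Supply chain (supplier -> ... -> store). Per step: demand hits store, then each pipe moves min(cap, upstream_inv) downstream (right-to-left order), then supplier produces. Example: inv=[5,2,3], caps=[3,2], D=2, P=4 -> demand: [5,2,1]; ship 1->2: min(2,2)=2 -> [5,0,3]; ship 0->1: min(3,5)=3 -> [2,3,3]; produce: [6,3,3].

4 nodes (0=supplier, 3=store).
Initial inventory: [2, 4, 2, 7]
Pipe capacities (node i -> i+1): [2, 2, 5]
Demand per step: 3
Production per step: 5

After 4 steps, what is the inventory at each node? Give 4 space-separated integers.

Step 1: demand=3,sold=3 ship[2->3]=2 ship[1->2]=2 ship[0->1]=2 prod=5 -> inv=[5 4 2 6]
Step 2: demand=3,sold=3 ship[2->3]=2 ship[1->2]=2 ship[0->1]=2 prod=5 -> inv=[8 4 2 5]
Step 3: demand=3,sold=3 ship[2->3]=2 ship[1->2]=2 ship[0->1]=2 prod=5 -> inv=[11 4 2 4]
Step 4: demand=3,sold=3 ship[2->3]=2 ship[1->2]=2 ship[0->1]=2 prod=5 -> inv=[14 4 2 3]

14 4 2 3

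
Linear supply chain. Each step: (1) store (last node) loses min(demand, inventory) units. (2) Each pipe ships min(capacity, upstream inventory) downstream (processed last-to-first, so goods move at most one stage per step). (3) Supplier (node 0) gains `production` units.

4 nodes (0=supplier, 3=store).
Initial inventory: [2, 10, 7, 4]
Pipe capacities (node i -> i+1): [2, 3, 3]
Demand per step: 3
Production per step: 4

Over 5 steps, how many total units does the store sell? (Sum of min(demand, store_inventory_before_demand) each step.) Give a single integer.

Step 1: sold=3 (running total=3) -> [4 9 7 4]
Step 2: sold=3 (running total=6) -> [6 8 7 4]
Step 3: sold=3 (running total=9) -> [8 7 7 4]
Step 4: sold=3 (running total=12) -> [10 6 7 4]
Step 5: sold=3 (running total=15) -> [12 5 7 4]

Answer: 15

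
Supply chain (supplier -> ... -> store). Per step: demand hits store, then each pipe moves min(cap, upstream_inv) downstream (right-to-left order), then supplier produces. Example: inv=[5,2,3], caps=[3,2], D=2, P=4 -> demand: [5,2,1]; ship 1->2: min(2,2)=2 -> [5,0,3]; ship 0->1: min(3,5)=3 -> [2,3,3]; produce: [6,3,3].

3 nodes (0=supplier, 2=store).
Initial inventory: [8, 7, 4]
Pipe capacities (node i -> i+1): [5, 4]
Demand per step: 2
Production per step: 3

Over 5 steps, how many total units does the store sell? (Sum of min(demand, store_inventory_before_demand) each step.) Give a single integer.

Step 1: sold=2 (running total=2) -> [6 8 6]
Step 2: sold=2 (running total=4) -> [4 9 8]
Step 3: sold=2 (running total=6) -> [3 9 10]
Step 4: sold=2 (running total=8) -> [3 8 12]
Step 5: sold=2 (running total=10) -> [3 7 14]

Answer: 10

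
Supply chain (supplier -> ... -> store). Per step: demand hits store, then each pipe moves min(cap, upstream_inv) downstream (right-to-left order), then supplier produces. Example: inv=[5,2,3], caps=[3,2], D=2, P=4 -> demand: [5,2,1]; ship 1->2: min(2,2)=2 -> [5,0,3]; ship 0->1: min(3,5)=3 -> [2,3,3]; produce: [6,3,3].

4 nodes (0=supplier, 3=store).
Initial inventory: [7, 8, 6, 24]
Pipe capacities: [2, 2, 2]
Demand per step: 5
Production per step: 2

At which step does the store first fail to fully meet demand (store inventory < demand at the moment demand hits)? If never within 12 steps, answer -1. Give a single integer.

Step 1: demand=5,sold=5 ship[2->3]=2 ship[1->2]=2 ship[0->1]=2 prod=2 -> [7 8 6 21]
Step 2: demand=5,sold=5 ship[2->3]=2 ship[1->2]=2 ship[0->1]=2 prod=2 -> [7 8 6 18]
Step 3: demand=5,sold=5 ship[2->3]=2 ship[1->2]=2 ship[0->1]=2 prod=2 -> [7 8 6 15]
Step 4: demand=5,sold=5 ship[2->3]=2 ship[1->2]=2 ship[0->1]=2 prod=2 -> [7 8 6 12]
Step 5: demand=5,sold=5 ship[2->3]=2 ship[1->2]=2 ship[0->1]=2 prod=2 -> [7 8 6 9]
Step 6: demand=5,sold=5 ship[2->3]=2 ship[1->2]=2 ship[0->1]=2 prod=2 -> [7 8 6 6]
Step 7: demand=5,sold=5 ship[2->3]=2 ship[1->2]=2 ship[0->1]=2 prod=2 -> [7 8 6 3]
Step 8: demand=5,sold=3 ship[2->3]=2 ship[1->2]=2 ship[0->1]=2 prod=2 -> [7 8 6 2]
Step 9: demand=5,sold=2 ship[2->3]=2 ship[1->2]=2 ship[0->1]=2 prod=2 -> [7 8 6 2]
Step 10: demand=5,sold=2 ship[2->3]=2 ship[1->2]=2 ship[0->1]=2 prod=2 -> [7 8 6 2]
Step 11: demand=5,sold=2 ship[2->3]=2 ship[1->2]=2 ship[0->1]=2 prod=2 -> [7 8 6 2]
Step 12: demand=5,sold=2 ship[2->3]=2 ship[1->2]=2 ship[0->1]=2 prod=2 -> [7 8 6 2]
First stockout at step 8

8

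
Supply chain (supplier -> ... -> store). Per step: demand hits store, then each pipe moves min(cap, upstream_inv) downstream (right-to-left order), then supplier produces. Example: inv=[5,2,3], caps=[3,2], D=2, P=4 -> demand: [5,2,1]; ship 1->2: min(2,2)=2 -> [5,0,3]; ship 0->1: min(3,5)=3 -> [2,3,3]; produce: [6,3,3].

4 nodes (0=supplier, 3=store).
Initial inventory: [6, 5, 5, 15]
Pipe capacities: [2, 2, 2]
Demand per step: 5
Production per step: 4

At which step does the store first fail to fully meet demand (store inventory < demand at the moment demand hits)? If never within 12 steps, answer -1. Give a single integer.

Step 1: demand=5,sold=5 ship[2->3]=2 ship[1->2]=2 ship[0->1]=2 prod=4 -> [8 5 5 12]
Step 2: demand=5,sold=5 ship[2->3]=2 ship[1->2]=2 ship[0->1]=2 prod=4 -> [10 5 5 9]
Step 3: demand=5,sold=5 ship[2->3]=2 ship[1->2]=2 ship[0->1]=2 prod=4 -> [12 5 5 6]
Step 4: demand=5,sold=5 ship[2->3]=2 ship[1->2]=2 ship[0->1]=2 prod=4 -> [14 5 5 3]
Step 5: demand=5,sold=3 ship[2->3]=2 ship[1->2]=2 ship[0->1]=2 prod=4 -> [16 5 5 2]
Step 6: demand=5,sold=2 ship[2->3]=2 ship[1->2]=2 ship[0->1]=2 prod=4 -> [18 5 5 2]
Step 7: demand=5,sold=2 ship[2->3]=2 ship[1->2]=2 ship[0->1]=2 prod=4 -> [20 5 5 2]
Step 8: demand=5,sold=2 ship[2->3]=2 ship[1->2]=2 ship[0->1]=2 prod=4 -> [22 5 5 2]
Step 9: demand=5,sold=2 ship[2->3]=2 ship[1->2]=2 ship[0->1]=2 prod=4 -> [24 5 5 2]
Step 10: demand=5,sold=2 ship[2->3]=2 ship[1->2]=2 ship[0->1]=2 prod=4 -> [26 5 5 2]
Step 11: demand=5,sold=2 ship[2->3]=2 ship[1->2]=2 ship[0->1]=2 prod=4 -> [28 5 5 2]
Step 12: demand=5,sold=2 ship[2->3]=2 ship[1->2]=2 ship[0->1]=2 prod=4 -> [30 5 5 2]
First stockout at step 5

5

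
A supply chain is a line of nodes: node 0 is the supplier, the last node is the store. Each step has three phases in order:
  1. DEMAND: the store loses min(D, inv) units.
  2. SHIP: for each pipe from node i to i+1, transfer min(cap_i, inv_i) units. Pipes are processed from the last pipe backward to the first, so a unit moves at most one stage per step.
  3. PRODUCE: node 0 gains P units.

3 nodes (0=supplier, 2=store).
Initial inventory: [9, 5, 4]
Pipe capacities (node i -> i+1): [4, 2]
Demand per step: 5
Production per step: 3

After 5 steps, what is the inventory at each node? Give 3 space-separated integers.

Step 1: demand=5,sold=4 ship[1->2]=2 ship[0->1]=4 prod=3 -> inv=[8 7 2]
Step 2: demand=5,sold=2 ship[1->2]=2 ship[0->1]=4 prod=3 -> inv=[7 9 2]
Step 3: demand=5,sold=2 ship[1->2]=2 ship[0->1]=4 prod=3 -> inv=[6 11 2]
Step 4: demand=5,sold=2 ship[1->2]=2 ship[0->1]=4 prod=3 -> inv=[5 13 2]
Step 5: demand=5,sold=2 ship[1->2]=2 ship[0->1]=4 prod=3 -> inv=[4 15 2]

4 15 2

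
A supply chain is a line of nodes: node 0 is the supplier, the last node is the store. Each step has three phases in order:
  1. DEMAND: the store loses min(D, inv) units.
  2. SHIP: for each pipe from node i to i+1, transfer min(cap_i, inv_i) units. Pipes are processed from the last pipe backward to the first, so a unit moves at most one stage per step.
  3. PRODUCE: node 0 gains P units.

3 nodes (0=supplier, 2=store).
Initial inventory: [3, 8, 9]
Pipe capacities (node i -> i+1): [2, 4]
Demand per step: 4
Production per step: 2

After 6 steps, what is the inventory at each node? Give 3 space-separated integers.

Step 1: demand=4,sold=4 ship[1->2]=4 ship[0->1]=2 prod=2 -> inv=[3 6 9]
Step 2: demand=4,sold=4 ship[1->2]=4 ship[0->1]=2 prod=2 -> inv=[3 4 9]
Step 3: demand=4,sold=4 ship[1->2]=4 ship[0->1]=2 prod=2 -> inv=[3 2 9]
Step 4: demand=4,sold=4 ship[1->2]=2 ship[0->1]=2 prod=2 -> inv=[3 2 7]
Step 5: demand=4,sold=4 ship[1->2]=2 ship[0->1]=2 prod=2 -> inv=[3 2 5]
Step 6: demand=4,sold=4 ship[1->2]=2 ship[0->1]=2 prod=2 -> inv=[3 2 3]

3 2 3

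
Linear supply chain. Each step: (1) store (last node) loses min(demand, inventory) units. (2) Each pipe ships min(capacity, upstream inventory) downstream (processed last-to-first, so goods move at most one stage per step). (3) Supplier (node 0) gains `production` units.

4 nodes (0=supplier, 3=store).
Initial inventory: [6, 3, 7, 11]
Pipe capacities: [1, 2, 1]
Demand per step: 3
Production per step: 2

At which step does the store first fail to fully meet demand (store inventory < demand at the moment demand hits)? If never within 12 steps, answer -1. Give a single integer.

Step 1: demand=3,sold=3 ship[2->3]=1 ship[1->2]=2 ship[0->1]=1 prod=2 -> [7 2 8 9]
Step 2: demand=3,sold=3 ship[2->3]=1 ship[1->2]=2 ship[0->1]=1 prod=2 -> [8 1 9 7]
Step 3: demand=3,sold=3 ship[2->3]=1 ship[1->2]=1 ship[0->1]=1 prod=2 -> [9 1 9 5]
Step 4: demand=3,sold=3 ship[2->3]=1 ship[1->2]=1 ship[0->1]=1 prod=2 -> [10 1 9 3]
Step 5: demand=3,sold=3 ship[2->3]=1 ship[1->2]=1 ship[0->1]=1 prod=2 -> [11 1 9 1]
Step 6: demand=3,sold=1 ship[2->3]=1 ship[1->2]=1 ship[0->1]=1 prod=2 -> [12 1 9 1]
Step 7: demand=3,sold=1 ship[2->3]=1 ship[1->2]=1 ship[0->1]=1 prod=2 -> [13 1 9 1]
Step 8: demand=3,sold=1 ship[2->3]=1 ship[1->2]=1 ship[0->1]=1 prod=2 -> [14 1 9 1]
Step 9: demand=3,sold=1 ship[2->3]=1 ship[1->2]=1 ship[0->1]=1 prod=2 -> [15 1 9 1]
Step 10: demand=3,sold=1 ship[2->3]=1 ship[1->2]=1 ship[0->1]=1 prod=2 -> [16 1 9 1]
Step 11: demand=3,sold=1 ship[2->3]=1 ship[1->2]=1 ship[0->1]=1 prod=2 -> [17 1 9 1]
Step 12: demand=3,sold=1 ship[2->3]=1 ship[1->2]=1 ship[0->1]=1 prod=2 -> [18 1 9 1]
First stockout at step 6

6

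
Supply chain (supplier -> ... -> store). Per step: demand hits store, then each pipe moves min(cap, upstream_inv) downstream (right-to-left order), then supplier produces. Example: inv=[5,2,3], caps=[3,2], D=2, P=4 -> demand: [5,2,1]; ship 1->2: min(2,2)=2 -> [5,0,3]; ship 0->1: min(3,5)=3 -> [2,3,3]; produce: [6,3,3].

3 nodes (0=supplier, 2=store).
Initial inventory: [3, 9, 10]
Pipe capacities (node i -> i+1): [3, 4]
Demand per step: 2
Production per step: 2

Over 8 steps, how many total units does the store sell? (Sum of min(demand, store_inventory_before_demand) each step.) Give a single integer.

Answer: 16

Derivation:
Step 1: sold=2 (running total=2) -> [2 8 12]
Step 2: sold=2 (running total=4) -> [2 6 14]
Step 3: sold=2 (running total=6) -> [2 4 16]
Step 4: sold=2 (running total=8) -> [2 2 18]
Step 5: sold=2 (running total=10) -> [2 2 18]
Step 6: sold=2 (running total=12) -> [2 2 18]
Step 7: sold=2 (running total=14) -> [2 2 18]
Step 8: sold=2 (running total=16) -> [2 2 18]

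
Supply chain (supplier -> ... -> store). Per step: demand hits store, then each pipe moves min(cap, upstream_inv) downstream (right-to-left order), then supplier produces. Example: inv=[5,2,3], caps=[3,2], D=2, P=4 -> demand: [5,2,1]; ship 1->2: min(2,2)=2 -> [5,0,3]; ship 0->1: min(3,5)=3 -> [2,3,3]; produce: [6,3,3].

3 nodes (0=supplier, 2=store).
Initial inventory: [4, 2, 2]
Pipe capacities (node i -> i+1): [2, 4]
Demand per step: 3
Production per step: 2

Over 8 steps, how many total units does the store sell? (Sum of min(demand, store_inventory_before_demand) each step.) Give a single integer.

Step 1: sold=2 (running total=2) -> [4 2 2]
Step 2: sold=2 (running total=4) -> [4 2 2]
Step 3: sold=2 (running total=6) -> [4 2 2]
Step 4: sold=2 (running total=8) -> [4 2 2]
Step 5: sold=2 (running total=10) -> [4 2 2]
Step 6: sold=2 (running total=12) -> [4 2 2]
Step 7: sold=2 (running total=14) -> [4 2 2]
Step 8: sold=2 (running total=16) -> [4 2 2]

Answer: 16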